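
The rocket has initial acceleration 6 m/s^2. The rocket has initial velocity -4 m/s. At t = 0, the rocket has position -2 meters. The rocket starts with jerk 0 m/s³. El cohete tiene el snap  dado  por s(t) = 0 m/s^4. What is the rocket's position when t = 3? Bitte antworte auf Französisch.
Nous devons intégrer notre équation du snap s(t) = 0 4 fois. En prenant ∫s(t)dt et en appliquant j(0) = 0, nous trouvons j(t) = 0. En intégrant le jerk et en utilisant la condition initiale a(0) = 6, nous obtenons a(t) = 6. En prenant ∫a(t)dt et en appliquant v(0) = -4, nous trouvons v(t) = 6·t - 4. En intégrant la vitesse et en utilisant la condition initiale x(0) = -2, nous obtenons x(t) = 3·t^2 - 4·t - 2. Nous avons la position x(t) = 3·t^2 - 4·t - 2. En substituant t = 3: x(3) = 13.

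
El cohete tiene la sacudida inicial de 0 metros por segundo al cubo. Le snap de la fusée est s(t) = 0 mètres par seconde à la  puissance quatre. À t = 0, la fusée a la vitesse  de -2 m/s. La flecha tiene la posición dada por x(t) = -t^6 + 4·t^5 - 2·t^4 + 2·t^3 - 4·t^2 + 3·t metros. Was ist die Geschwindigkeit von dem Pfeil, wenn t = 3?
Um dies zu lösen, müssen wir 1 Ableitung unserer Gleichung für die Position x(t) = -t^6 + 4·t^5 - 2·t^4 + 2·t^3 - 4·t^2 + 3·t nehmen. Die Ableitung von der Position ergibt die Geschwindigkeit: v(t) = -6·t^5 + 20·t^4 - 8·t^3 + 6·t^2 - 8·t + 3. Mit v(t) = -6·t^5 + 20·t^4 - 8·t^3 + 6·t^2 - 8·t + 3 und Einsetzen von t = 3, finden wir v = -21.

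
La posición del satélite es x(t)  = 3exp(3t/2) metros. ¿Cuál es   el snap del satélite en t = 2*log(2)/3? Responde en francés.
En partant de la position x(t) = 3·exp(3·t/2), nous prenons 4 dérivées. La dérivée de la position donne la vitesse: v(t) = 9·exp(3·t/2)/2. En dérivant la vitesse, nous obtenons l'accélération: a(t) = 27·exp(3·t/2)/4. En prenant d/dt de a(t), nous trouvons j(t) = 81·exp(3·t/2)/8. En prenant d/dt de j(t), nous trouvons s(t) = 243·exp(3·t/2)/16. De l'équation du snap s(t) = 243·exp(3·t/2)/16, nous substituons t = 2*log(2)/3 pour obtenir s = 243/8.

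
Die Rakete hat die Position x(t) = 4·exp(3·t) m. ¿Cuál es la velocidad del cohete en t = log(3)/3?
Partiendo de la posición x(t) = 4·exp(3·t), tomamos 1 derivada. Tomando d/dt de x(t), encontramos v(t) = 12·exp(3·t). De la ecuación de la velocidad v(t) = 12·exp(3·t), sustituimos t = log(3)/3 para obtener v = 36.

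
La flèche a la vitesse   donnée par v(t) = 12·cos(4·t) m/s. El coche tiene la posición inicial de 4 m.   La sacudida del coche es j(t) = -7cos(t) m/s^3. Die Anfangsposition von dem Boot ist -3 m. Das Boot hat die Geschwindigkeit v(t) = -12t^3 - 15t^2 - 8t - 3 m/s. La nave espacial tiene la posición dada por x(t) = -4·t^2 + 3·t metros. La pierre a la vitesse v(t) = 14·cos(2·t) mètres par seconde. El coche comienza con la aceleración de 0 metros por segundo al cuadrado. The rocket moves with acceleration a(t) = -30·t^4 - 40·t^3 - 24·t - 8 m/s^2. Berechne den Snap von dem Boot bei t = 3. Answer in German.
Ausgehend von der Geschwindigkeit v(t) = -12·t^3 - 15·t^2 - 8·t - 3, nehmen wir 3 Ableitungen. Mit d/dt von v(t) finden wir a(t) = -36·t^2 - 30·t - 8. Die Ableitung von der Beschleunigung ergibt den Ruck: j(t) = -72·t - 30. Mit d/dt von j(t) finden wir s(t) = -72. Wir haben den Snap s(t) = -72. Durch Einsetzen von t = 3: s(3) = -72.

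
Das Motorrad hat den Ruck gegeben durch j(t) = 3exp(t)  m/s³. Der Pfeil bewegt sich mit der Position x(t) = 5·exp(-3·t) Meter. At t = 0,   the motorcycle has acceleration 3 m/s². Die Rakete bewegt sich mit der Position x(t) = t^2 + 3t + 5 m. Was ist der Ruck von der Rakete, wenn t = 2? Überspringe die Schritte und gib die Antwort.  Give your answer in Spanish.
La sacudida en t = 2 es j = 0.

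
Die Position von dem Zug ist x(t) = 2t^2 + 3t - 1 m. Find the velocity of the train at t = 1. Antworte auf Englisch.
Starting from position x(t) = 2·t^2 + 3·t - 1, we take 1 derivative. Differentiating position, we get velocity: v(t) = 4·t + 3. Using v(t) = 4·t + 3 and substituting t = 1, we find v = 7.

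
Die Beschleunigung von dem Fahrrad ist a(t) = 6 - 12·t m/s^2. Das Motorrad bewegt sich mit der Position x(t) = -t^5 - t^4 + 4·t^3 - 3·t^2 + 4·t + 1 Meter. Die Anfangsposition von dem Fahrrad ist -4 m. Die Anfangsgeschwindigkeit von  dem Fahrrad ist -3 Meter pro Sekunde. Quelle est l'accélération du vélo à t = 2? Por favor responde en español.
Usando a(t) = 6 - 12·t y sustituyendo t = 2, encontramos a = -18.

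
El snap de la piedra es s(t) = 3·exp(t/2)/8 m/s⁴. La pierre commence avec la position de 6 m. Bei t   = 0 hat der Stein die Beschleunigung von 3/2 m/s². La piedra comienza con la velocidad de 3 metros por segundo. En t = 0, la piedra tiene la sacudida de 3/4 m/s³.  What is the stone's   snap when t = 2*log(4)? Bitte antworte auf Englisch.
We have snap s(t) = 3·exp(t/2)/8. Substituting t = 2*log(4): s(2*log(4)) = 3/2.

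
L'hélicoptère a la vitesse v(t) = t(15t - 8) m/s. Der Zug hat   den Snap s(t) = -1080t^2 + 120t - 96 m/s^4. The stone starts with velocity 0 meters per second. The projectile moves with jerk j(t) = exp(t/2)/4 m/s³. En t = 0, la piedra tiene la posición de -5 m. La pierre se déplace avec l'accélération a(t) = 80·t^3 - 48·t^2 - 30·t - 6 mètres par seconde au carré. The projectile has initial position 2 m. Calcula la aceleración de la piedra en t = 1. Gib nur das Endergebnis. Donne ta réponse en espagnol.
En t = 1, a = -4.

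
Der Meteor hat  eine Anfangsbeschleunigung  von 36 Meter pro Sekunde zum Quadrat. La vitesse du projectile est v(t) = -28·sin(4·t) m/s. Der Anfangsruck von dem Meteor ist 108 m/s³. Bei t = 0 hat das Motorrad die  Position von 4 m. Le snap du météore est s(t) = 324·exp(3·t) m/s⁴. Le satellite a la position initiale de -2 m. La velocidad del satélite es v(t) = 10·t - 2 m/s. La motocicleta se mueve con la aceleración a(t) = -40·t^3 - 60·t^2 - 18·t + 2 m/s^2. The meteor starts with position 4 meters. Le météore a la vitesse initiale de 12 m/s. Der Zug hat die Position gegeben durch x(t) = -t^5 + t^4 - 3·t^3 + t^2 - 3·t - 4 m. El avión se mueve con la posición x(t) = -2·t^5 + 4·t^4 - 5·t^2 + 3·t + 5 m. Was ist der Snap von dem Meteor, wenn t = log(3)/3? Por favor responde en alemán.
Mit s(t) = 324·exp(3·t) und Einsetzen von t = log(3)/3, finden wir s = 972.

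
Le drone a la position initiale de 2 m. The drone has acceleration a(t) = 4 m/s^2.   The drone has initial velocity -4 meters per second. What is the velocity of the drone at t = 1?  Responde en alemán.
Wir müssen die Stammfunktion unserer Gleichung für die Beschleunigung a(t) = 4 1-mal finden. Durch Integration von der Beschleunigung und Verwendung der Anfangsbedingung v(0) = -4, erhalten wir v(t) = 4·t - 4. Mit v(t) = 4·t - 4 und Einsetzen von t = 1, finden wir v = 0.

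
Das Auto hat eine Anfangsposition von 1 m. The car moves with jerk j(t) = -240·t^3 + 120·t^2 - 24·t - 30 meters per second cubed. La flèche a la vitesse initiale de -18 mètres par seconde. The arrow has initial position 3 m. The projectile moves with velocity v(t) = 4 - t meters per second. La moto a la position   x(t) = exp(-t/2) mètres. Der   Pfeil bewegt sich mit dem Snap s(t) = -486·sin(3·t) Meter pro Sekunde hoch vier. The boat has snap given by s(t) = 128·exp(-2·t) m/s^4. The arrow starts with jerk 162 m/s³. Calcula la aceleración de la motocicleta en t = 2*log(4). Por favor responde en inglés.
Starting from position x(t) = exp(-t/2), we take 2 derivatives. Differentiating position, we get velocity: v(t) = -exp(-t/2)/2. Differentiating velocity, we get acceleration: a(t) = exp(-t/2)/4. We have acceleration a(t) = exp(-t/2)/4. Substituting t = 2*log(4): a(2*log(4)) = 1/16.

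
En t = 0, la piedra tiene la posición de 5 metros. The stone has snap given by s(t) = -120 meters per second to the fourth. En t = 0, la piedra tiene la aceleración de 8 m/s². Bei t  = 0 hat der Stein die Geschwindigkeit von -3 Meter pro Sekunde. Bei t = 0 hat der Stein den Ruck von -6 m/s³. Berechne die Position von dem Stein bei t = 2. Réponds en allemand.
Um dies zu lösen, müssen wir 4 Stammfunktionen unserer Gleichung für den Snap s(t) = -120 finden. Das Integral von dem Snap, mit j(0) = -6, ergibt den Ruck: j(t) = -120·t - 6. Die Stammfunktion von dem Ruck ist die Beschleunigung. Mit a(0) = 8 erhalten wir a(t) = -60·t^2 - 6·t + 8. Die Stammfunktion von der Beschleunigung ist die Geschwindigkeit. Mit v(0) = -3 erhalten wir v(t) = -20·t^3 - 3·t^2 + 8·t - 3. Das Integral von der Geschwindigkeit ist die Position. Mit x(0) = 5 erhalten wir x(t) = -5·t^4 - t^3 + 4·t^2 - 3·t + 5. Wir haben die Position x(t) = -5·t^4 - t^3 + 4·t^2 - 3·t + 5. Durch Einsetzen von t = 2: x(2) = -73.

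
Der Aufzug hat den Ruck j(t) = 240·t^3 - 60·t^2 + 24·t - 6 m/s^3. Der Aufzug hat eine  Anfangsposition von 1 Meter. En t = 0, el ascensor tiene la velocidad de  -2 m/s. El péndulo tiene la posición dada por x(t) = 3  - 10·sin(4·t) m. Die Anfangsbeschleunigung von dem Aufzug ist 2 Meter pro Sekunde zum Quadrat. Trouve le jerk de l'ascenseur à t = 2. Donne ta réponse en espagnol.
Tenemos la sacudida j(t) = 240·t^3 - 60·t^2 + 24·t - 6. Sustituyendo t = 2: j(2) = 1722.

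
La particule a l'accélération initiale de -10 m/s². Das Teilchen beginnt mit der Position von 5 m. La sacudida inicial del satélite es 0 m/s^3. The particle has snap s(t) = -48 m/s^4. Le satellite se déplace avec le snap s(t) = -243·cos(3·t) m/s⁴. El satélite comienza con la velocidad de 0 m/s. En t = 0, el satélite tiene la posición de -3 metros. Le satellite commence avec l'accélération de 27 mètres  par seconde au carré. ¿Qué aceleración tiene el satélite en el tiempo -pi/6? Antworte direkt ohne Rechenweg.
a(-pi/6) = 0.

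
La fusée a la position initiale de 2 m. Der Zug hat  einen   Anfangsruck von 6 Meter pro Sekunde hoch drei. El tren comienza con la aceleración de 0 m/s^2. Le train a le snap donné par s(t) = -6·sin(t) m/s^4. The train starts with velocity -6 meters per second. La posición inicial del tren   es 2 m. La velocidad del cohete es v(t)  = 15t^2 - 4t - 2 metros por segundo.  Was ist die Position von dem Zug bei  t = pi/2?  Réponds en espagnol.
Debemos encontrar la antiderivada de nuestra ecuación del snap s(t) = -6·sin(t) 4 veces. La antiderivada del snap, con j(0) = 6, da la sacudida: j(t) = 6·cos(t). La antiderivada de la sacudida es la aceleración. Usando a(0) = 0, obtenemos a(t) = 6·sin(t). Tomando ∫a(t)dt y aplicando v(0) = -6, encontramos v(t) = -6·cos(t). La antiderivada de la velocidad es la posición. Usando x(0) = 2, obtenemos x(t) = 2 - 6·sin(t). De la ecuación de la posición x(t) = 2 - 6·sin(t), sustituimos t = pi/2 para obtener x = -4.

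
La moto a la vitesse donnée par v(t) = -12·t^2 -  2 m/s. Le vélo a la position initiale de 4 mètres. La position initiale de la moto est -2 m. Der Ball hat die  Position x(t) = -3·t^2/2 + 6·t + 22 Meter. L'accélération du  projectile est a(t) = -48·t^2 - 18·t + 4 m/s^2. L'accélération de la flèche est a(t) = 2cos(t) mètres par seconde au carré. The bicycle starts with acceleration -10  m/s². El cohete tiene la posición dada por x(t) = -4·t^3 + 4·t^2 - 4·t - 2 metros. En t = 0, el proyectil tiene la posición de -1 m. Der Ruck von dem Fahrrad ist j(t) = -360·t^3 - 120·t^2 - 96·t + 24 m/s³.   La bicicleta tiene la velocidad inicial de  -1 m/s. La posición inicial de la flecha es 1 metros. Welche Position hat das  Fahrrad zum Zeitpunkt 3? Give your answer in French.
Nous devons trouver la primitive de notre équation du jerk j(t) = -360·t^3 - 120·t^2 - 96·t + 24 3 fois. L'intégrale du jerk est l'accélération. En utilisant a(0) = -10, nous obtenons a(t) = -90·t^4 - 40·t^3 - 48·t^2 + 24·t - 10. En intégrant l'accélération et en utilisant la condition initiale v(0) = -1, nous obtenons v(t) = -18·t^5 - 10·t^4 - 16·t^3 + 12·t^2 - 10·t - 1. La primitive de la vitesse, avec x(0) = 4, donne la position: x(t) = -3·t^6 - 2·t^5 - 4·t^4 + 4·t^3 - 5·t^2 - t + 4. En utilisant x(t) = -3·t^6 - 2·t^5 - 4·t^4 + 4·t^3 - 5·t^2 - t + 4 et en substituant t = 3, nous trouvons x = -2933.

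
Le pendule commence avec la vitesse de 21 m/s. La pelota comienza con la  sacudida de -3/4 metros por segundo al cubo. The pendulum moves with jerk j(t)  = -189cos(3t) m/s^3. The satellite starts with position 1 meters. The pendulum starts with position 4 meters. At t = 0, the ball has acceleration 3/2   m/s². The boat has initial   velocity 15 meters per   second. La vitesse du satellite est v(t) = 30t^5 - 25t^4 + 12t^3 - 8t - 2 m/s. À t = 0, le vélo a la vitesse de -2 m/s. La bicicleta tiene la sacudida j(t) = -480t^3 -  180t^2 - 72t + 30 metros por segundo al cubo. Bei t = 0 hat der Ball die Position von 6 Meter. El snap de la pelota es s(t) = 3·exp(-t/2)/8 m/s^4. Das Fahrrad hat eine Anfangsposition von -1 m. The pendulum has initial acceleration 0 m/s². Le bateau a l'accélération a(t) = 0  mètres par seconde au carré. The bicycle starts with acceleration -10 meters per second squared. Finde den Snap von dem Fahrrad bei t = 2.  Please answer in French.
En partant du jerk j(t) = -480·t^3 - 180·t^2 - 72·t + 30, nous prenons 1 dérivée. La dérivée du jerk donne le snap: s(t) = -1440·t^2 - 360·t - 72. Nous avons le snap s(t) = -1440·t^2 - 360·t - 72. En substituant t = 2: s(2) = -6552.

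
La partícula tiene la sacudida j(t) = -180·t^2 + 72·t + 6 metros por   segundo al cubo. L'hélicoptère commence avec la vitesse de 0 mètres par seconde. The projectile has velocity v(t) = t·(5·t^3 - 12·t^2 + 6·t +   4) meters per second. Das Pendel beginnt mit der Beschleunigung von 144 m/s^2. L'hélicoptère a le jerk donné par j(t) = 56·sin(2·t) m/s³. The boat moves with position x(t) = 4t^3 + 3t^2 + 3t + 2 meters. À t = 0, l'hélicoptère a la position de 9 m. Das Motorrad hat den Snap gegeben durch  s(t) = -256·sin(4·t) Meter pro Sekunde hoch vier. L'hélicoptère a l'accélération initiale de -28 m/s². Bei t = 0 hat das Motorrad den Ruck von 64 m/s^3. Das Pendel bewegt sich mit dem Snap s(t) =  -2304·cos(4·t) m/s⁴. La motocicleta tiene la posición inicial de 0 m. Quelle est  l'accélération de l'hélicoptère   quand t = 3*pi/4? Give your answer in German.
Wir müssen unsere Gleichung für den Ruck j(t) = 56·sin(2·t) 1-mal integrieren. Durch Integration von dem Ruck und Verwendung der Anfangsbedingung a(0) = -28, erhalten wir a(t) = -28·cos(2·t). Aus der Gleichung für die Beschleunigung a(t) = -28·cos(2·t), setzen wir t = 3*pi/4 ein und erhalten a = 0.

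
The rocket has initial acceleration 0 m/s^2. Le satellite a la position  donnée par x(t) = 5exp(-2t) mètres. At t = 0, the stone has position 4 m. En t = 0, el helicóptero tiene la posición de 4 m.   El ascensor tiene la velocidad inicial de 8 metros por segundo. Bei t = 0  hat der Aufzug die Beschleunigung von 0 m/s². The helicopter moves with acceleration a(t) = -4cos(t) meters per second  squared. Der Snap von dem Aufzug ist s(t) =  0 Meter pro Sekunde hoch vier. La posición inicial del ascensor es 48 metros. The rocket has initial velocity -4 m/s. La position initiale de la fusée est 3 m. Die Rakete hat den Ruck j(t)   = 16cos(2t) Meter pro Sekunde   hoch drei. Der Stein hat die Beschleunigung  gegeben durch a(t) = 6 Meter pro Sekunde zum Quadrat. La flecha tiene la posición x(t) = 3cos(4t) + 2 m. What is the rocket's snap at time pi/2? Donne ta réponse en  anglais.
To solve this, we need to take 1 derivative of our jerk equation j(t) = 16·cos(2·t). Differentiating jerk, we get snap: s(t) = -32·sin(2·t). From the given snap equation s(t) = -32·sin(2·t), we substitute t = pi/2 to get s = 0.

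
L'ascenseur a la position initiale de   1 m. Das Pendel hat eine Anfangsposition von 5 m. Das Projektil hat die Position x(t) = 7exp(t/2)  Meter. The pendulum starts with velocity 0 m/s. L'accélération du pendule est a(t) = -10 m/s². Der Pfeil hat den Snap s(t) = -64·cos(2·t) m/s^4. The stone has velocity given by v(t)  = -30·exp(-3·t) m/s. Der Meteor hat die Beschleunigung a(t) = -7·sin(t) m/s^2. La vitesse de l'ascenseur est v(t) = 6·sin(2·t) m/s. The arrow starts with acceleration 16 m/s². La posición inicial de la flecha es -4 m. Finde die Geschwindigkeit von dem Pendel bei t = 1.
Ausgehend von der Beschleunigung a(t) = -10, nehmen wir 1 Integral. Mit ∫a(t)dt und Anwendung von v(0) = 0, finden wir v(t) = -10·t. Aus der Gleichung für die Geschwindigkeit v(t) = -10·t, setzen wir t = 1 ein und erhalten v = -10.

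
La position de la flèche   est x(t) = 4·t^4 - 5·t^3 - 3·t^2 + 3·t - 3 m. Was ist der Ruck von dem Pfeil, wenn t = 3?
Um dies zu lösen, müssen wir 3 Ableitungen unserer Gleichung für die Position x(t) = 4·t^4 - 5·t^3 - 3·t^2 + 3·t - 3 nehmen. Mit d/dt von x(t) finden wir v(t) = 16·t^3 - 15·t^2 - 6·t + 3. Die Ableitung von der Geschwindigkeit ergibt die Beschleunigung: a(t) = 48·t^2 - 30·t - 6. Mit d/dt von a(t) finden wir j(t) = 96·t - 30. Wir haben den Ruck j(t) = 96·t - 30. Durch Einsetzen von t = 3: j(3) = 258.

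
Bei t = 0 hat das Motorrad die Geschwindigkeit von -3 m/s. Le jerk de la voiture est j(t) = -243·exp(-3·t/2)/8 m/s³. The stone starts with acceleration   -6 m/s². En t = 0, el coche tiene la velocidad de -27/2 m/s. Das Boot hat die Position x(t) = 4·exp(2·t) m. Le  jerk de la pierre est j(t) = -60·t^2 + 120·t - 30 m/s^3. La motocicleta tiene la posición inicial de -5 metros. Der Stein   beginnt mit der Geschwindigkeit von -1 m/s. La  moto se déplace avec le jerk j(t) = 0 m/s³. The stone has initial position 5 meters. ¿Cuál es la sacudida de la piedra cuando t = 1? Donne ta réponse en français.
Nous avons le jerk j(t) = -60·t^2 + 120·t - 30. En substituant t = 1: j(1) = 30.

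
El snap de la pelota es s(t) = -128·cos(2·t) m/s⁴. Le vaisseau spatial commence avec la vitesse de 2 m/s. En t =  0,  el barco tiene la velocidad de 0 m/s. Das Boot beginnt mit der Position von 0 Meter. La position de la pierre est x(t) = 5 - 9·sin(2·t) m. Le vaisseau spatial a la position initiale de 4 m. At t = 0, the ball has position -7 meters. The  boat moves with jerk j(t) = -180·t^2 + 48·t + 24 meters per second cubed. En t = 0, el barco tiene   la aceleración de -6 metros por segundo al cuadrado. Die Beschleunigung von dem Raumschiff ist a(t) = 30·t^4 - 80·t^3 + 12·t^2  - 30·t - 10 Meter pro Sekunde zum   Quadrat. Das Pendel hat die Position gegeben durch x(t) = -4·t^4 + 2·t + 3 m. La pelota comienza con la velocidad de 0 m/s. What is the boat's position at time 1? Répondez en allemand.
Wir müssen unsere Gleichung für den Ruck j(t) = -180·t^2 + 48·t + 24 3-mal integrieren. Das Integral von dem Ruck ist die Beschleunigung. Mit a(0) = -6 erhalten wir a(t) = -60·t^3 + 24·t^2 + 24·t - 6. Das Integral von der Beschleunigung ist die Geschwindigkeit. Mit v(0) = 0 erhalten wir v(t) = t·(-15·t^3 + 8·t^2 + 12·t - 6). Durch Integration von der Geschwindigkeit und Verwendung der Anfangsbedingung x(0) = 0, erhalten wir x(t) = -3·t^5 + 2·t^4 + 4·t^3 - 3·t^2. Aus der Gleichung für die Position x(t) = -3·t^5 + 2·t^4 + 4·t^3 - 3·t^2, setzen wir t = 1 ein und erhalten x = 0.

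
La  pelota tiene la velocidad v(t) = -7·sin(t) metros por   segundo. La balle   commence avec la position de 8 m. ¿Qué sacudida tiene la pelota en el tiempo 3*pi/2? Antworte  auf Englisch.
To solve this, we need to take 2 derivatives of our velocity equation v(t) = -7·sin(t). The derivative of velocity gives acceleration: a(t) = -7·cos(t). Taking d/dt of a(t), we find j(t) = 7·sin(t). Using j(t) = 7·sin(t) and substituting t = 3*pi/2, we find j = -7.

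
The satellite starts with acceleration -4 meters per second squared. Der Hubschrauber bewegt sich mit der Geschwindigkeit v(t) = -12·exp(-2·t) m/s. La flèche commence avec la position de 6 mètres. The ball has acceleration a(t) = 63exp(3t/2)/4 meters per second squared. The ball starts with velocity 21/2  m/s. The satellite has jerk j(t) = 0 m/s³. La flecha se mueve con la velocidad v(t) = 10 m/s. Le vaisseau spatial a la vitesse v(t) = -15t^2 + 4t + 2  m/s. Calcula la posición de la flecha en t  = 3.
Partiendo de la velocidad v(t) = 10, tomamos 1 antiderivada. La integral de la velocidad es la posición. Usando x(0) = 6, obtenemos x(t) = 10·t + 6. De la ecuación de la posición x(t) = 10·t + 6, sustituimos t = 3 para obtener x = 36.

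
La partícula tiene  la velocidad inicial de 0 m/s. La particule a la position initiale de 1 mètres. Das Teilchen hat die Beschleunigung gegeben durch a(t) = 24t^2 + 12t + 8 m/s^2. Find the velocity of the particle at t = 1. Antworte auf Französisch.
Nous devons intégrer notre équation de l'accélération a(t) = 24·t^2 + 12·t + 8 1 fois. La primitive de l'accélération est la vitesse. En utilisant v(0) = 0, nous obtenons v(t) = 2·t·(4·t^2 + 3·t + 4). Nous avons la vitesse v(t) = 2·t·(4·t^2 + 3·t + 4). En substituant t = 1: v(1) = 22.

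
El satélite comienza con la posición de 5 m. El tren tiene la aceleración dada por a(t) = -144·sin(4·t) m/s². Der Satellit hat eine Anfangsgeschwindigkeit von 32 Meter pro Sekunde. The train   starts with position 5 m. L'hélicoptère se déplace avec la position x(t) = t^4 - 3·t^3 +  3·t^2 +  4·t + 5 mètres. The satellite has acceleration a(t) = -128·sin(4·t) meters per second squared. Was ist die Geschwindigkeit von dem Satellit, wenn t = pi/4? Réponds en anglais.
To find the answer, we compute 1 antiderivative of a(t) = -128·sin(4·t). The integral of acceleration, with v(0) = 32, gives velocity: v(t) = 32·cos(4·t). Using v(t) = 32·cos(4·t) and substituting t = pi/4, we find v = -32.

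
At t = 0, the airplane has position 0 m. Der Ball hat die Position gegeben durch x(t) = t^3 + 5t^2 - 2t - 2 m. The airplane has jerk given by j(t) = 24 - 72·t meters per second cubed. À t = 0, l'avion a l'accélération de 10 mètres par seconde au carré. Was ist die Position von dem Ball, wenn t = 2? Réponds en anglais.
Using x(t) = t^3 + 5·t^2 - 2·t - 2 and substituting t = 2, we find x = 22.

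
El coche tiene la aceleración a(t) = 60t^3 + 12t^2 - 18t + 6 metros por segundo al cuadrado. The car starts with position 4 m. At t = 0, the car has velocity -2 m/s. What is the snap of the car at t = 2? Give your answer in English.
To solve this, we need to take 2 derivatives of our acceleration equation a(t) = 60·t^3 + 12·t^2 - 18·t + 6. The derivative of acceleration gives jerk: j(t) = 180·t^2 + 24·t - 18. Taking d/dt of j(t), we find s(t) = 360·t + 24. From the given snap equation s(t) = 360·t + 24, we substitute t = 2 to get s = 744.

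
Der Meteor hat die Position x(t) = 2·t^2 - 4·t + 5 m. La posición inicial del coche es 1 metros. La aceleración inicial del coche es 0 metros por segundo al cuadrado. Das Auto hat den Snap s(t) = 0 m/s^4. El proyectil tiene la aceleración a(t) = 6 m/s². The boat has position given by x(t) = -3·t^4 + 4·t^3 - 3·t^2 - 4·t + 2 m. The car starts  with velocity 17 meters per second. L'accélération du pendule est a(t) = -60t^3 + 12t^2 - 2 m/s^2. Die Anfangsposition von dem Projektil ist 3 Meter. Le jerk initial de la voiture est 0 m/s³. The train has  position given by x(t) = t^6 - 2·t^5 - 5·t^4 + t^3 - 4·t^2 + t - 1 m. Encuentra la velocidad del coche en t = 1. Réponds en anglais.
To find the answer, we compute 3 antiderivatives of s(t) = 0. Taking ∫s(t)dt and applying j(0) = 0, we find j(t) = 0. Taking ∫j(t)dt and applying a(0) = 0, we find a(t) = 0. The antiderivative of acceleration is velocity. Using v(0) = 17, we get v(t) = 17. Using v(t) = 17 and substituting t = 1, we find v = 17.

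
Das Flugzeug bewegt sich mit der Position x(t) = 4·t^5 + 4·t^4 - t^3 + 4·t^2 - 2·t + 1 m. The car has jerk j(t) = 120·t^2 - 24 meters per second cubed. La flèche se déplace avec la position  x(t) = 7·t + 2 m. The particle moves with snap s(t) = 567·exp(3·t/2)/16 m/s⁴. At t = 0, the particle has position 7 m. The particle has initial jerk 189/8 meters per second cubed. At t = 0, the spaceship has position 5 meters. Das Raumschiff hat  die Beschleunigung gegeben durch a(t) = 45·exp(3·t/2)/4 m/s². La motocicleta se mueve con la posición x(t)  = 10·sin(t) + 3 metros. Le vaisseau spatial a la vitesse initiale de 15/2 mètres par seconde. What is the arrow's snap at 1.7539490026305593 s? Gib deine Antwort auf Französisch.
Nous devons dériver notre équation de la position x(t) = 7·t + 2 4 fois. La dérivée de la position donne la vitesse: v(t) = 7. La dérivée de la vitesse donne l'accélération: a(t) = 0. La dérivée de l'accélération donne le jerk: j(t) = 0. La dérivée du jerk donne le snap: s(t) = 0. Nous avons le snap s(t) = 0. En substituant t = 1.7539490026305593: s(1.7539490026305593) = 0.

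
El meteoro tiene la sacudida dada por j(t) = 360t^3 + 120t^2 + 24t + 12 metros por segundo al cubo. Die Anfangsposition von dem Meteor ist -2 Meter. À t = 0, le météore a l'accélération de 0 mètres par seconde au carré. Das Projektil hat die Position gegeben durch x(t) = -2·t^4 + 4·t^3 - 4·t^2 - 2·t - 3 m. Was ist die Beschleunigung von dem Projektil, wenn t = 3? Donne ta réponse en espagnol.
Partiendo de la posición x(t) = -2·t^4 + 4·t^3 - 4·t^2 - 2·t - 3, tomamos 2 derivadas. Tomando d/dt de x(t), encontramos v(t) = -8·t^3 + 12·t^2 - 8·t - 2. La derivada de la velocidad da la aceleración: a(t) = -24·t^2 + 24·t - 8. De la ecuación de la aceleración a(t) = -24·t^2 + 24·t - 8, sustituimos t = 3 para obtener a = -152.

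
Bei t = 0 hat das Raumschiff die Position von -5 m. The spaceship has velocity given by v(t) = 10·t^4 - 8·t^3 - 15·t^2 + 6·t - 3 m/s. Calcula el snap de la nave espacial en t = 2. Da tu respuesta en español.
Debemos derivar nuestra ecuación de la velocidad v(t) = 10·t^4 - 8·t^3 - 15·t^2 + 6·t - 3 3 veces. Tomando d/dt de v(t), encontramos a(t) = 40·t^3 - 24·t^2 - 30·t + 6. Derivando la aceleración, obtenemos la sacudida: j(t) = 120·t^2 - 48·t - 30. La derivada de la sacudida da el snap: s(t) = 240·t - 48. De la ecuación del snap s(t) = 240·t - 48, sustituimos t = 2 para obtener s = 432.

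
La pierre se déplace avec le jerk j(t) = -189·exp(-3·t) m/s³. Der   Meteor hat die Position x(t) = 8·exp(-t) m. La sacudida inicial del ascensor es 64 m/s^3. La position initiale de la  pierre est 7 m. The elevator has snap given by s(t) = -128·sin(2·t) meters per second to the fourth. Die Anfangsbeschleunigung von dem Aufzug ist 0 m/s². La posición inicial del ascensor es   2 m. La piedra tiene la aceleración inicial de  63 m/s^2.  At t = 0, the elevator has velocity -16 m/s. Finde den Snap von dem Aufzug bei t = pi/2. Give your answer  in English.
From the given snap equation s(t) = -128·sin(2·t), we substitute t = pi/2 to get s = 0.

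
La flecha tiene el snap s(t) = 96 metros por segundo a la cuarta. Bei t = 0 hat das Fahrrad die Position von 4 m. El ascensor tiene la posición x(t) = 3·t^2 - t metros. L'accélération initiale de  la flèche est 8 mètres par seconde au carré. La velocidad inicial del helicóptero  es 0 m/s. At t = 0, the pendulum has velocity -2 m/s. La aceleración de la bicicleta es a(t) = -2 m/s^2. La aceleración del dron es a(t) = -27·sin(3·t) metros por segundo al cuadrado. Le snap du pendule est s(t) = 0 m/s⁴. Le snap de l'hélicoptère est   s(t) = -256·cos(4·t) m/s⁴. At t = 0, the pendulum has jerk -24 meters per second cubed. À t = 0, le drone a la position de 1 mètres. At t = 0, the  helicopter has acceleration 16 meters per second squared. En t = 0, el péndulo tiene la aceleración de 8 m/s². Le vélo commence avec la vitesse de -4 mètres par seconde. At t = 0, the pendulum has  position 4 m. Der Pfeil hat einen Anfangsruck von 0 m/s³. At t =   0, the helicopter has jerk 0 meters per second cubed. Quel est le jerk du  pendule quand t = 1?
Nous devons trouver l'intégrale de notre équation du snap s(t) = 0 1 fois. En intégrant le snap et en utilisant la condition initiale j(0) = -24, nous obtenons j(t) = -24. En utilisant j(t) = -24 et en substituant t = 1, nous trouvons j = -24.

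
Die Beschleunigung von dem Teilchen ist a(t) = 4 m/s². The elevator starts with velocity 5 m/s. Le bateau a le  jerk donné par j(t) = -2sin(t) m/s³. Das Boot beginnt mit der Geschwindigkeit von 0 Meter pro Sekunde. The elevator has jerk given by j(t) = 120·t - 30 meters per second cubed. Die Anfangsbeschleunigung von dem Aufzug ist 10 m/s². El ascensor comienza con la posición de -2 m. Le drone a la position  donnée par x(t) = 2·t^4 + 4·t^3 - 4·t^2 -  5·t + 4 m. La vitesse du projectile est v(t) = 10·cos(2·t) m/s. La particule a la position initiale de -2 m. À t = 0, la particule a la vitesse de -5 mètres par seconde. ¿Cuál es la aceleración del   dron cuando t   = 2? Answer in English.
Starting from position x(t) = 2·t^4 + 4·t^3 - 4·t^2 - 5·t + 4, we take 2 derivatives. Differentiating position, we get velocity: v(t) = 8·t^3 + 12·t^2 - 8·t - 5. Taking d/dt of v(t), we find a(t) = 24·t^2 + 24·t - 8. Using a(t) = 24·t^2 + 24·t - 8 and substituting t = 2, we find a = 136.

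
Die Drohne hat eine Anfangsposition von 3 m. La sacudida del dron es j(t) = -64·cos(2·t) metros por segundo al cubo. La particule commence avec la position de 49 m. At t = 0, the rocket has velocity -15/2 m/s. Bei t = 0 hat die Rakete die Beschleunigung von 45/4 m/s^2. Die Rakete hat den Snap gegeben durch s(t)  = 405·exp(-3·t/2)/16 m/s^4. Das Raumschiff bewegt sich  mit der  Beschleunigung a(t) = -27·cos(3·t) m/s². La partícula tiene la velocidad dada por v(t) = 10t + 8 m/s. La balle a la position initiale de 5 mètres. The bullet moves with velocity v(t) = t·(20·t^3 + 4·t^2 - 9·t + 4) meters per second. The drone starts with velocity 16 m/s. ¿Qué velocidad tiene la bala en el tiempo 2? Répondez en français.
Nous avons la vitesse v(t) = t·(20·t^3 + 4·t^2 - 9·t + 4). En substituant t = 2: v(2) = 324.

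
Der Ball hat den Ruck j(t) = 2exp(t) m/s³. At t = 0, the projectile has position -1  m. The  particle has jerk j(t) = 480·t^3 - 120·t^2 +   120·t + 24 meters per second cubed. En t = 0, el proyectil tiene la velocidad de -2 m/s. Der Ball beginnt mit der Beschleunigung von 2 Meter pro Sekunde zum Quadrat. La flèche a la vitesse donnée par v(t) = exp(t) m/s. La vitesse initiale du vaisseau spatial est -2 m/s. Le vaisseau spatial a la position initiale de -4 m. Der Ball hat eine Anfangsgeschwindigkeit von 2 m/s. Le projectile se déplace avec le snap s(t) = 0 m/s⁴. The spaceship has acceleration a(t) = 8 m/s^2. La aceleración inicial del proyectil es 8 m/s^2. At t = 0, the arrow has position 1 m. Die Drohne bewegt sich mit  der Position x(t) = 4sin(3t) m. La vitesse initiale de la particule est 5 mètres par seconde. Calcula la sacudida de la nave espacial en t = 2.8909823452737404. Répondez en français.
Pour résoudre ceci, nous devons prendre 1 dérivée de notre équation de l'accélération a(t) = 8. En dérivant l'accélération, nous obtenons le jerk: j(t) = 0. Nous avons le jerk j(t) = 0. En substituant t = 2.8909823452737404: j(2.8909823452737404) = 0.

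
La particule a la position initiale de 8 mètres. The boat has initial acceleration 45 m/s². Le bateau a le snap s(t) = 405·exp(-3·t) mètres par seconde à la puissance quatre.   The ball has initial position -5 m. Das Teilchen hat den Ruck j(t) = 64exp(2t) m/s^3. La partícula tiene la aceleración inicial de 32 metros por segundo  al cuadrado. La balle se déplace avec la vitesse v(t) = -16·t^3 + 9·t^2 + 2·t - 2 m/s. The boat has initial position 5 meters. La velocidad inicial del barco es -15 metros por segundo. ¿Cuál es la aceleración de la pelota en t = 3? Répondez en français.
Pour résoudre ceci, nous devons prendre 1 dérivée de notre équation de la vitesse v(t) = -16·t^3 + 9·t^2 + 2·t - 2. En prenant d/dt de v(t), nous trouvons a(t) = -48·t^2 + 18·t + 2. De l'équation de l'accélération a(t) = -48·t^2 + 18·t + 2, nous substituons t = 3 pour obtenir a = -376.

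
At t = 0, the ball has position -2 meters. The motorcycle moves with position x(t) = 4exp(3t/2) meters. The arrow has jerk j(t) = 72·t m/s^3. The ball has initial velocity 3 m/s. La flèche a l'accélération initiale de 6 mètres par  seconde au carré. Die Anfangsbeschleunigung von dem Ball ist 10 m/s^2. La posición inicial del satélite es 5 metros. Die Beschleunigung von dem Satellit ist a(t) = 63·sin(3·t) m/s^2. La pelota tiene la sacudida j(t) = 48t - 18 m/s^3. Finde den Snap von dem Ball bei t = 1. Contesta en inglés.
Starting from jerk j(t) = 48·t - 18, we take 1 derivative. Taking d/dt of j(t), we find s(t) = 48. We have snap s(t) = 48. Substituting t = 1: s(1) = 48.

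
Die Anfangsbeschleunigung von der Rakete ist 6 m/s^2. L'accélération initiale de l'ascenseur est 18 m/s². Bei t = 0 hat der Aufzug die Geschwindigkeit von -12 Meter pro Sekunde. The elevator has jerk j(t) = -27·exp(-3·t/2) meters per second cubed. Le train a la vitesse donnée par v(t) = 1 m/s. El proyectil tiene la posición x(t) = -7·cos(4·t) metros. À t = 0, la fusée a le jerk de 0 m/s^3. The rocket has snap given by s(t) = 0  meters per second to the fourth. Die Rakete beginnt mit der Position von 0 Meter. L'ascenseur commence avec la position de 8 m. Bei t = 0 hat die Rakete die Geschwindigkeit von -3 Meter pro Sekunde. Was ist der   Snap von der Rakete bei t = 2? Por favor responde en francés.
Nous avons le snap s(t) = 0. En substituant t = 2: s(2) = 0.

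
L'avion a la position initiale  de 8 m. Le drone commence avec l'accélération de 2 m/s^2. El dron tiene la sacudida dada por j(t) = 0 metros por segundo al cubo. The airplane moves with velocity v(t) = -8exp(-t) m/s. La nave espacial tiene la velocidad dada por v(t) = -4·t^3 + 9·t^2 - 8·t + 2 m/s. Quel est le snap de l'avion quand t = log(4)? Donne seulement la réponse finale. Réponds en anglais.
The answer is 2.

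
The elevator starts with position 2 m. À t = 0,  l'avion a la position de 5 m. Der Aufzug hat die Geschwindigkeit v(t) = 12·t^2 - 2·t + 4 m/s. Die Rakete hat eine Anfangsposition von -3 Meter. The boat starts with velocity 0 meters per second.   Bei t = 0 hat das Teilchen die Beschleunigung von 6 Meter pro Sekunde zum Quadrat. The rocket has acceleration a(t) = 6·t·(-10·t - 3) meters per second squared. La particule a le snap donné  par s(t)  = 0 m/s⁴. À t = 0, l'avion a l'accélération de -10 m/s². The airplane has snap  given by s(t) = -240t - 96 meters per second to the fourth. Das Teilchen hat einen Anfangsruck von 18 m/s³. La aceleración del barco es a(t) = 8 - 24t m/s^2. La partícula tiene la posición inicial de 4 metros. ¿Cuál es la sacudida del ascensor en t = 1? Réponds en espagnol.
Debemos derivar nuestra ecuación de la velocidad v(t) = 12·t^2 - 2·t + 4 2 veces. La derivada de la velocidad da la aceleración: a(t) = 24·t - 2. La derivada de la aceleración da la sacudida: j(t) = 24. Usando j(t) = 24 y sustituyendo t = 1, encontramos j = 24.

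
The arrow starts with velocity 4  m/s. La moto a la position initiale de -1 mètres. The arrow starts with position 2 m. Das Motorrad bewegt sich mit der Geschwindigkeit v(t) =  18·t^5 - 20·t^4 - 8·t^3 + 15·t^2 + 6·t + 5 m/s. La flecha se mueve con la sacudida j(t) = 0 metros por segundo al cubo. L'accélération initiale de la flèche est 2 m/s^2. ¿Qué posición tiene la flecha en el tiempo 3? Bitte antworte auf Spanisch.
Para resolver esto, necesitamos tomar 3 integrales de nuestra ecuación de la sacudida j(t) = 0. La integral de la sacudida, con a(0) = 2, da la aceleración: a(t) = 2. Tomando ∫a(t)dt y aplicando v(0) = 4, encontramos v(t) = 2·t + 4. La integral de la velocidad es la posición. Usando x(0) = 2, obtenemos x(t) = t^2 + 4·t + 2. Tenemos la posición x(t) = t^2 + 4·t + 2. Sustituyendo t = 3: x(3) = 23.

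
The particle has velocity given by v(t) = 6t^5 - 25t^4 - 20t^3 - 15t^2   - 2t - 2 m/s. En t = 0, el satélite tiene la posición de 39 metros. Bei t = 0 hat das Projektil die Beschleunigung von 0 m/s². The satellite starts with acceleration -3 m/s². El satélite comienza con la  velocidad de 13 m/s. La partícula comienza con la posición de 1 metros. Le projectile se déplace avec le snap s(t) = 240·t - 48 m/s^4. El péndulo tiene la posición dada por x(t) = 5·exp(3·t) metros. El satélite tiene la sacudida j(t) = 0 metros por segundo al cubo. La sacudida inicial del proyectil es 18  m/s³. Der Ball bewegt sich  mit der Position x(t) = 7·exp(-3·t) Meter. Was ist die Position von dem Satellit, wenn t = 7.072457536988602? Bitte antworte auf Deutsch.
Ausgehend von dem Ruck j(t) = 0, nehmen wir 3 Stammfunktionen. Durch Integration von dem Ruck und Verwendung der Anfangsbedingung a(0) = -3, erhalten wir a(t) = -3. Durch Integration von der Beschleunigung und Verwendung der Anfangsbedingung v(0) = 13, erhalten wir v(t) = 13 - 3·t. Durch Integration von der Geschwindigkeit und Verwendung der Anfangsbedingung x(0) = 39, erhalten wir x(t) = -3·t^2/2 + 13·t + 39. Mit x(t) = -3·t^2/2 + 13·t + 39 und Einsetzen von t = 7.072457536988602, finden wir x = 55.9124645620915.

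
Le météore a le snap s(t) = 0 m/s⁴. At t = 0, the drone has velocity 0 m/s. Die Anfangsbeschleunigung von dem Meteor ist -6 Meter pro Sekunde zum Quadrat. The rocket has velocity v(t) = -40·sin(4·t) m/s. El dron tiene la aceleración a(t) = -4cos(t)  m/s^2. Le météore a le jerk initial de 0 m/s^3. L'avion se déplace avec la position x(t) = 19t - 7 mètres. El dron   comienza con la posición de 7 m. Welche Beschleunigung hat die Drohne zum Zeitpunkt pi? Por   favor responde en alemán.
Aus der Gleichung für die Beschleunigung a(t) = -4·cos(t), setzen wir t = pi ein und erhalten a = 4.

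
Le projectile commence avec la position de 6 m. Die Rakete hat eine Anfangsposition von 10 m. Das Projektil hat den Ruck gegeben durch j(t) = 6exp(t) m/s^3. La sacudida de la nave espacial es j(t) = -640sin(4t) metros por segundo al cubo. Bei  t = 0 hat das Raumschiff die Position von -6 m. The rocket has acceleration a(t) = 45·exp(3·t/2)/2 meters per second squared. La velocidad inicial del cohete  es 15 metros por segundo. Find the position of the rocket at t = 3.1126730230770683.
Starting from acceleration a(t) = 45·exp(3·t/2)/2, we take 2 integrals. The integral of acceleration, with v(0) = 15, gives velocity: v(t) = 15·exp(3·t/2). Taking ∫v(t)dt and applying x(0) = 10, we find x(t) = 10·exp(3·t/2). We have position x(t) = 10·exp(3·t/2). Substituting t = 3.1126730230770683: x(3.1126730230770683) = 1065.92114331102.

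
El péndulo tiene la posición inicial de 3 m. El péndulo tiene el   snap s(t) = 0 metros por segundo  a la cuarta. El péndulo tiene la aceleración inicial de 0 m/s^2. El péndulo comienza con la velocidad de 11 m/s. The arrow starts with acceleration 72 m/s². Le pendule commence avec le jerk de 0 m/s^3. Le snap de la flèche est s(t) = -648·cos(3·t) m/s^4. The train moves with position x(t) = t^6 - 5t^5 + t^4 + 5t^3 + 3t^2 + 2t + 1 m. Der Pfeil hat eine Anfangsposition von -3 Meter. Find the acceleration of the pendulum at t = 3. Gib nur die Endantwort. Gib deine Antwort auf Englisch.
At t = 3, a = 0.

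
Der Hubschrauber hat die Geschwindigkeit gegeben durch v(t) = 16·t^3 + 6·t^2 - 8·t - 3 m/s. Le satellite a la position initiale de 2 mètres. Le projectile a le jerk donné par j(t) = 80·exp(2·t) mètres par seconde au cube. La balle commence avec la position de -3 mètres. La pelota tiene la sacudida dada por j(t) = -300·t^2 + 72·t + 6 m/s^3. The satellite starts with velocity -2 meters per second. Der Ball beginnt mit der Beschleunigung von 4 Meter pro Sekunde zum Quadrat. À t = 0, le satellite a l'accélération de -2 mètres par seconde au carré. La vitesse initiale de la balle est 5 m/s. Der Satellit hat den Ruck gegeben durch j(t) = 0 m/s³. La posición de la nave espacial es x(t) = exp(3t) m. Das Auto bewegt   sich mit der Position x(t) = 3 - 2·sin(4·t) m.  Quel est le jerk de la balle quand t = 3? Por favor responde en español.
Tenemos la sacudida j(t) = -300·t^2 + 72·t + 6. Sustituyendo t = 3: j(3) = -2478.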